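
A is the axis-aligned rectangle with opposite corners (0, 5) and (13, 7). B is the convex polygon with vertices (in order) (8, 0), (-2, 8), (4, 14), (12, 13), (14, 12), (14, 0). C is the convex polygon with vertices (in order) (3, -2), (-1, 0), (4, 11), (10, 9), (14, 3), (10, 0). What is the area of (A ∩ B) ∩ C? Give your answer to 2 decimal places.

The region (A ∩ B) ∩ C is the polygon with vertices (11.333,7), (12.667,5), (1.75,5), (1.4,5.28), (2.182,7).
By the shoelace formula its area is 20.48.

20.48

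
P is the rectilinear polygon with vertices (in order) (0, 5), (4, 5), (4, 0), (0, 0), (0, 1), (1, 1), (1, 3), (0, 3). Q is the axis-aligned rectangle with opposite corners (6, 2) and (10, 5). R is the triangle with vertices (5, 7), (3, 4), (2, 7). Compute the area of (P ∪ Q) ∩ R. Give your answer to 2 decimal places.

The region (P ∪ Q) ∩ R is the polygon with vertices (3.667,5), (3,4), (2.667,5).
By the shoelace formula its area is 0.50.

0.50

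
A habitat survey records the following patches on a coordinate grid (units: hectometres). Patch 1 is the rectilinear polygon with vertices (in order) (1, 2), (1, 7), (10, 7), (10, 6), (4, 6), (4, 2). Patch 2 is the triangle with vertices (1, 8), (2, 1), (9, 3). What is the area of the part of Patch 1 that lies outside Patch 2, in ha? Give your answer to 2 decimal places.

9.10

|Patch 1| = 21, |Patch 1∩Patch 2| = 11.9.
|Patch 1 ∖ Patch 2| = |Patch 1| − |Patch 1∩Patch 2| = 21 − 11.9 = 9.10.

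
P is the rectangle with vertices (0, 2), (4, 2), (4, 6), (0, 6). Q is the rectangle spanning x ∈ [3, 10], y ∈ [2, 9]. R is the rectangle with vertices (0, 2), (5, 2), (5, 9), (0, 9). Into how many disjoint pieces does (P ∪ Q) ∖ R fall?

1

(P ∪ Q) ∖ R is a single connected region.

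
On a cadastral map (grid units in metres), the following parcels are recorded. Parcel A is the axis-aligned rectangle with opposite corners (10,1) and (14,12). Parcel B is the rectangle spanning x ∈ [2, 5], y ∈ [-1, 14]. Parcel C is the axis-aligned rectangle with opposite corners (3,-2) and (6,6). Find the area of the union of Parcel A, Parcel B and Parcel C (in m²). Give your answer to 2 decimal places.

By inclusion–exclusion:
Individual areas: |Parcel A| = 44, |Parcel B| = 45, |Parcel C| = 24.
|Parcel A∩Parcel B| = 0 (no overlap).
|Parcel A∩Parcel C| = 0 (no overlap).
|Parcel B∩Parcel C|: x∈[3,5], y∈[-1,6] → 2·7 = 14.
|Parcel A∩Parcel B∩Parcel C| = 0.
|Parcel A ∪ Parcel B ∪ Parcel C| = 113 − 14 + 0 = 99.00.

99.00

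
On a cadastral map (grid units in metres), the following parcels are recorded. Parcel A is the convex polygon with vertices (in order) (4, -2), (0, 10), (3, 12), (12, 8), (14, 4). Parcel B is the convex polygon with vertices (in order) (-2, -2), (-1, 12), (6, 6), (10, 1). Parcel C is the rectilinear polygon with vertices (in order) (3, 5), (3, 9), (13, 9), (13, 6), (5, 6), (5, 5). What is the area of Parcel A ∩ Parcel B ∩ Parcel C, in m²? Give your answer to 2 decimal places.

The intersection is the polygon with vertices (6,6), (5,6), (5,5), (3,5), (3,8.571).
By the shoelace formula its area is 5.86.

5.86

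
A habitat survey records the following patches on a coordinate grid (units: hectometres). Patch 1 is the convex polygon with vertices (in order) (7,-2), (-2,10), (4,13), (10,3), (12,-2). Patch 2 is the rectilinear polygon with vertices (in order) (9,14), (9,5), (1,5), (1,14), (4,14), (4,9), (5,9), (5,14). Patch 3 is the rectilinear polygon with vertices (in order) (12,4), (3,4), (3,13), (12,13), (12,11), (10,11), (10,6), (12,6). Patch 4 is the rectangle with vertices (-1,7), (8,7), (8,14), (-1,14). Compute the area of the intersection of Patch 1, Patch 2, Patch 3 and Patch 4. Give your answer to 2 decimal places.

The intersection is the polygon with vertices (4,9), (5,9), (5,11.333), (7.6,7), (3,7), (3,12.5), (4,13).
By the shoelace formula its area is 13.38.

13.38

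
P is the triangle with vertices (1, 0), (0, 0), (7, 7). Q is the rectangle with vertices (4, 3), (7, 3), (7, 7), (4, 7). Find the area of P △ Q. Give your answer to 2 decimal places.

|P| = 3.5, |Q| = 12, |P∩Q| = 0.75.
|P △ Q| = |P| + |Q| − 2·|P∩Q| = 3.5 + 12 − 1.5 = 14.00.

14.00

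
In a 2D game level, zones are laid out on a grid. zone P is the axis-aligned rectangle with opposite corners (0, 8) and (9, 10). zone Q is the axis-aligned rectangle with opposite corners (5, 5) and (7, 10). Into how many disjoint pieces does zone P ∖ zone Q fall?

2

zone P ∖ zone Q splits into 2 disjoint pieces (area 4, area 10).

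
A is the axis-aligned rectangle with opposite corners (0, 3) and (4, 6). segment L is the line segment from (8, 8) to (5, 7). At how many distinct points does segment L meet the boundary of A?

The segment lies entirely outside A and never meets its boundary.

0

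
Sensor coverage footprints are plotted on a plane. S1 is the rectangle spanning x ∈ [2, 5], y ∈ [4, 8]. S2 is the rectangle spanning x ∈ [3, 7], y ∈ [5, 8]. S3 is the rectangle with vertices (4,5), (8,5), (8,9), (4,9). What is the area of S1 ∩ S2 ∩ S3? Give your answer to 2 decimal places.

3.00

The intersection is the polygon with vertices (4,5), (4,8), (5,8), (5,5).
By the shoelace formula its area is 3.00.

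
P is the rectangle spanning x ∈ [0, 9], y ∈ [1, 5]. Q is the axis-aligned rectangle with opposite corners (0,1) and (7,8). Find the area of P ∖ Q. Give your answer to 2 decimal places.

|P∩Q|: x∈[0,7], y∈[1,5] → 7·4 = 28.
|P| = 36.
|P ∖ Q| = |P| − |P∩Q| = 36 − 28 = 8.00.

8.00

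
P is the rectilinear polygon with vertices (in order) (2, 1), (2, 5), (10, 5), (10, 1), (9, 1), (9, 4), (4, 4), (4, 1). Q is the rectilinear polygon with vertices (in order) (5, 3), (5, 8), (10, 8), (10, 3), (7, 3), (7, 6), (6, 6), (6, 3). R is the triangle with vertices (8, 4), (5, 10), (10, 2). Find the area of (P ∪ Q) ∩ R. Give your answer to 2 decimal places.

2.75

The region (P ∪ Q) ∩ R is the polygon with vertices (6.25,8), (10,2), (9,3), (8,4), (7,6), (6,8).
By the shoelace formula its area is 2.75.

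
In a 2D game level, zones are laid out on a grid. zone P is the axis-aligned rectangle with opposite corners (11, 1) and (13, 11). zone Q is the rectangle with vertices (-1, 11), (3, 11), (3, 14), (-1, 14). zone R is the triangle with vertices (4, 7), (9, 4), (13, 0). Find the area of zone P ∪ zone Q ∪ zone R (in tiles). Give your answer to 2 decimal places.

By inclusion–exclusion:
Individual areas: |zone P| = 20, |zone Q| = 12, |zone R| = 4.
|zone P∩zone Q| = 0 (no overlap).
|zone P∩zone R| = 0.3016.
|zone Q∩zone R| = 0.
|zone P∩zone Q∩zone R| = 0.
|zone P ∪ zone Q ∪ zone R| = 36 − 0.3016 + 0 = 35.70.

35.70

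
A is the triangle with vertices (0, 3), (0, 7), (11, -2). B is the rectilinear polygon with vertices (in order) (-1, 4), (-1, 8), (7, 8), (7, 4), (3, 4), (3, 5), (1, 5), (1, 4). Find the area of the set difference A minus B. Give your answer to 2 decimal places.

18.37

|A| = 22, |A∩B| = 3.6263.
|A ∖ B| = |A| − |A∩B| = 22 − 3.6263 = 18.37.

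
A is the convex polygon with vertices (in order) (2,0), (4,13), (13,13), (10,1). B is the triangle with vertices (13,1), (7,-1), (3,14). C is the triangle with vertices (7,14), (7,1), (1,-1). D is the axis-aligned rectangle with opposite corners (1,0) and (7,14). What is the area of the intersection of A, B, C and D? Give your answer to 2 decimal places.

13.95

The intersection is the polygon with vertices (7,1), (6.51,0.837), (4.6,8), (5.632,10.579), (7,8.8).
By the shoelace formula its area is 13.95.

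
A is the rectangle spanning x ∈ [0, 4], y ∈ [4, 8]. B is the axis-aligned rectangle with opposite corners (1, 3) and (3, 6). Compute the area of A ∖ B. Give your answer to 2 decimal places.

12.00

|A∩B|: x∈[1,3], y∈[4,6] → 2·2 = 4.
|A| = 16.
|A ∖ B| = |A| − |A∩B| = 16 − 4 = 12.00.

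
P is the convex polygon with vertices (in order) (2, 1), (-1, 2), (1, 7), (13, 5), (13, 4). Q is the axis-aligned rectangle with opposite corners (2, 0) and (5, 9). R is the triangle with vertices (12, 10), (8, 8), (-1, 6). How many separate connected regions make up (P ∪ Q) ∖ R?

(P ∪ Q) ∖ R splits into 3 disjoint pieces (area 54.0484, area 0.1897, area 4.8462).

3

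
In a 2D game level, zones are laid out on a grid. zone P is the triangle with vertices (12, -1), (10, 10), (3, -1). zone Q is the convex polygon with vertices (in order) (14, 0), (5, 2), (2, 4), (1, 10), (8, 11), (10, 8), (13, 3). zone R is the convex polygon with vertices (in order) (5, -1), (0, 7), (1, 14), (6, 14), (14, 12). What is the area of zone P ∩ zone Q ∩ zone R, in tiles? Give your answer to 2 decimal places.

14.46

The intersection is the polygon with vertices (5,2), (4.936,2.043), (9.349,8.977), (10,8), (10.522,7.13), (10.544,7.008), (6.8,1.6).
By the shoelace formula its area is 14.46.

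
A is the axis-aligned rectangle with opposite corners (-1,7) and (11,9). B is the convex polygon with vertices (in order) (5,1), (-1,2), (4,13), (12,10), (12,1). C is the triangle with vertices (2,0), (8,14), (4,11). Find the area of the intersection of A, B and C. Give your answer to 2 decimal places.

3.95

The intersection is the polygon with vertices (3.273,7), (3.636,9), (5.857,9), (5,7).
By the shoelace formula its area is 3.95.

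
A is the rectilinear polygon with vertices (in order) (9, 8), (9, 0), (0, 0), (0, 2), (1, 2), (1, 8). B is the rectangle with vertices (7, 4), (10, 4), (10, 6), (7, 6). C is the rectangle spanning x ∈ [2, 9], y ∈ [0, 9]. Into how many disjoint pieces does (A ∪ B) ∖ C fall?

(A ∪ B) ∖ C splits into 2 disjoint pieces (area 2, area 10).

2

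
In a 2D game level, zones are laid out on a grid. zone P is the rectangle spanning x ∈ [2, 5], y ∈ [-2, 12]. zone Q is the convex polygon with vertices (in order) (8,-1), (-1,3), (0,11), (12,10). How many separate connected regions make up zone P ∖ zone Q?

2

zone P ∖ zone Q splits into 2 disjoint pieces (area 9, area 3.875).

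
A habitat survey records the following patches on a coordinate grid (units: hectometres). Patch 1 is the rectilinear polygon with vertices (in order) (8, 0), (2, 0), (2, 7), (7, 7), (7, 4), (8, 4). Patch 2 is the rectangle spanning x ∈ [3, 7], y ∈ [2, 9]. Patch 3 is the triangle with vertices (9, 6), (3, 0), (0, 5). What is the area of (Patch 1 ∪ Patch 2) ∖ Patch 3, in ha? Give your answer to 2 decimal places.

28.33

|Patch 1 ∪ Patch 2| = 47.
|(Patch 1 ∪ Patch 2) ∩ Patch 3| = 18.6667.
|(Patch 1 ∪ Patch 2) ∖ Patch 3| = 47 − 18.6667 = 28.33.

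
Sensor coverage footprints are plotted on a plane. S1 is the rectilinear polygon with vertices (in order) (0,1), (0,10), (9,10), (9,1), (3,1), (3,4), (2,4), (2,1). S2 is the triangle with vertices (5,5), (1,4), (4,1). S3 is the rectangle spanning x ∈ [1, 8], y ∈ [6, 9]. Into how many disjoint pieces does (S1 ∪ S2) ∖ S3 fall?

1

(S1 ∪ S2) ∖ S3 is a single connected region.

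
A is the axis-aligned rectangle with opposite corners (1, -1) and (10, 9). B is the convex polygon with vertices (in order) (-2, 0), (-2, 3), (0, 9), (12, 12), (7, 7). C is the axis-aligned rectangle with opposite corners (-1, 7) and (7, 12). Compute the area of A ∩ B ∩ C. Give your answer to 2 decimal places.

The intersection is the polygon with vertices (7,9), (7,7), (1,7), (1,9).
By the shoelace formula its area is 12.00.

12.00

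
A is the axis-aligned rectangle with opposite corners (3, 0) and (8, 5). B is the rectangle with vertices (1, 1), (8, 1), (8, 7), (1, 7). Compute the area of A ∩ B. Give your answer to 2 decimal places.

20.00

|A∩B|: x∈[3,8], y∈[1,5] → 5·4 = 20.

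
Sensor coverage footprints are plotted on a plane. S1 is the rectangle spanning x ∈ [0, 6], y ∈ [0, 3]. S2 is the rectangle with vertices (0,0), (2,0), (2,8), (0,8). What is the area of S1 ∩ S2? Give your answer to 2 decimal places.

6.00

|S1∩S2|: x∈[0,2], y∈[0,3] → 2·3 = 6.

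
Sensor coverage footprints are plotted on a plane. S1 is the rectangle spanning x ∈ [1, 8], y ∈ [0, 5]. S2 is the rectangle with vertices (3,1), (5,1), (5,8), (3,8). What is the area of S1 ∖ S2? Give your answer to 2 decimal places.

27.00

|S1∩S2|: x∈[3,5], y∈[1,5] → 2·4 = 8.
|S1| = 35.
|S1 ∖ S2| = |S1| − |S1∩S2| = 35 − 8 = 27.00.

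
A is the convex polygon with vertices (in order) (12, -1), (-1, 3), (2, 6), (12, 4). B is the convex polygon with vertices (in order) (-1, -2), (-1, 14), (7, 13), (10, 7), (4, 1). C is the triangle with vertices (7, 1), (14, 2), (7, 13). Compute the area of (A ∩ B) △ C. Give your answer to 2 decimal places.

|A ∩ B| = 22.6814.
|(A ∩ B) ∩ C| = 0.4167.
|(A ∩ B) △ C| = 22.6814 + 42 − 0.8333 = 63.85.

63.85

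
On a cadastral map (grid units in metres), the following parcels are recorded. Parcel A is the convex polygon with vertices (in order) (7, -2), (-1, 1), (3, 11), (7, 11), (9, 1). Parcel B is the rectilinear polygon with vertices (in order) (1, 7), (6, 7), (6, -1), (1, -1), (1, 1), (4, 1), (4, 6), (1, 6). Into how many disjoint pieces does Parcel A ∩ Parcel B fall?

1

Parcel A ∩ Parcel B is a single connected region.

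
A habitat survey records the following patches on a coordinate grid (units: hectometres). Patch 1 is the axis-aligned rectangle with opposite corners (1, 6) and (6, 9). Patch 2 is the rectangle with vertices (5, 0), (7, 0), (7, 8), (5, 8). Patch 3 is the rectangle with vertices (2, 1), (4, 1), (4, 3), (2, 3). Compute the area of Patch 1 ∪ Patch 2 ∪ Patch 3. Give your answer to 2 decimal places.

33.00

By inclusion–exclusion:
Individual areas: |Patch 1| = 15, |Patch 2| = 16, |Patch 3| = 4.
|Patch 1∩Patch 2|: x∈[5,6], y∈[6,8] → 1·2 = 2.
|Patch 1∩Patch 3| = 0 (no overlap).
|Patch 2∩Patch 3| = 0 (no overlap).
|Patch 1∩Patch 2∩Patch 3| = 0.
|Patch 1 ∪ Patch 2 ∪ Patch 3| = 35 − 2 + 0 = 33.00.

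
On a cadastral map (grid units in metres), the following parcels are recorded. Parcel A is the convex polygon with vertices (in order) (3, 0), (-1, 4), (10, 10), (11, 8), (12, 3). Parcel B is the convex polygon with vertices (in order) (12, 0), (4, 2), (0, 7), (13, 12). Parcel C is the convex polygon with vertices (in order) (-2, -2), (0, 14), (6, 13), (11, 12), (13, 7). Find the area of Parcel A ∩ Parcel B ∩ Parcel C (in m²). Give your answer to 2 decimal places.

39.84

The intersection is the polygon with vertices (11,8), (11.393,6.036), (4.471,1.882), (4,2), (1.367,5.291), (10,10).
By the shoelace formula its area is 39.84.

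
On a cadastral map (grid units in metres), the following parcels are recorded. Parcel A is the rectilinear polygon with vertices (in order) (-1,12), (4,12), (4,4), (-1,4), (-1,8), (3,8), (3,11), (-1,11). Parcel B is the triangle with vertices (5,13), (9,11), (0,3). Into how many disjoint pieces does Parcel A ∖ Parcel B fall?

3

Parcel A ∖ Parcel B splits into 3 disjoint pieces (area 6, area 3.6736, area 10).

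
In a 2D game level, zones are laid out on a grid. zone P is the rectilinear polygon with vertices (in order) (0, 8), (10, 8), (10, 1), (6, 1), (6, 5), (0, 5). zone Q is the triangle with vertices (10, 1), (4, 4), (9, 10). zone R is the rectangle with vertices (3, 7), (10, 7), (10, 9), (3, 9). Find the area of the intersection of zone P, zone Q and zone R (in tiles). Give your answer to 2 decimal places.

The intersection is the polygon with vertices (9.333,7), (6.5,7), (7.333,8), (9.222,8).
By the shoelace formula its area is 2.36.

2.36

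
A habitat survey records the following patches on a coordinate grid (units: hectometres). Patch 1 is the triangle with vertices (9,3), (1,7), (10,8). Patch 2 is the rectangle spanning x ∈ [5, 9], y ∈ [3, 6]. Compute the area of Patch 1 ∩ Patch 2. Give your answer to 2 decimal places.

8.00

The intersection is the polygon with vertices (5,5), (5,6), (9,6), (9,3).
By the shoelace formula its area is 8.00.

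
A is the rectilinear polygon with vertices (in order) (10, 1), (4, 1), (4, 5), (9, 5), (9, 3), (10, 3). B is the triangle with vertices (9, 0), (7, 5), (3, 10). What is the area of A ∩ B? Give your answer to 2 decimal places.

The intersection is the polygon with vertices (8.4,1), (6,5), (7,5), (8.6,1).
By the shoelace formula its area is 2.40.

2.40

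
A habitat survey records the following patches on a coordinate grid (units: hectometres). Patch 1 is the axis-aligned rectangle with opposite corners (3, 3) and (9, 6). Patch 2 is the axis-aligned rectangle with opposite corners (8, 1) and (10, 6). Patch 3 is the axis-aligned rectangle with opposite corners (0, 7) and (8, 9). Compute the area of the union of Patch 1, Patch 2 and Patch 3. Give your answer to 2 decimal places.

41.00

By inclusion–exclusion:
Individual areas: |Patch 1| = 18, |Patch 2| = 10, |Patch 3| = 16.
|Patch 1∩Patch 2|: x∈[8,9], y∈[3,6] → 1·3 = 3.
|Patch 1∩Patch 3| = 0 (no overlap).
|Patch 2∩Patch 3| = 0 (no overlap).
|Patch 1∩Patch 2∩Patch 3| = 0.
|Patch 1 ∪ Patch 2 ∪ Patch 3| = 44 − 3 + 0 = 41.00.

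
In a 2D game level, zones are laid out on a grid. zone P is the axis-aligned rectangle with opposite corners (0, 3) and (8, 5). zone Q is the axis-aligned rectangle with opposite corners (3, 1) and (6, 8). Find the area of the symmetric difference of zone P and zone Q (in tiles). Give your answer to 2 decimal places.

|zone P∩zone Q|: x∈[3,6], y∈[3,5] → 3·2 = 6.
|zone P △ zone Q| = |zone P| + |zone Q| − 2·|zone P∩zone Q| = 16 + 21 − 12 = 25.00.

25.00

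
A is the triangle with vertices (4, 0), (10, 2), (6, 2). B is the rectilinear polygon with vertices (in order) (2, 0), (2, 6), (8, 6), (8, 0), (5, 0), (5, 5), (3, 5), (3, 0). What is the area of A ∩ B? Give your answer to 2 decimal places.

3.00

The intersection is the polygon with vertices (5,0.333), (5,1), (6,2), (8,2), (8,1.333).
By the shoelace formula its area is 3.00.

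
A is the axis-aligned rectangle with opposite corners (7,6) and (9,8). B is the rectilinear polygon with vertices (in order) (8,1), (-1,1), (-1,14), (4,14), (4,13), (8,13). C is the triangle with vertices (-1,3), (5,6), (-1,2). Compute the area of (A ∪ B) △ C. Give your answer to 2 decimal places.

112.00

|A ∪ B| = 115.
|(A ∪ B) ∩ C| = 3.
|(A ∪ B) △ C| = 115 + 3 − 6 = 112.00.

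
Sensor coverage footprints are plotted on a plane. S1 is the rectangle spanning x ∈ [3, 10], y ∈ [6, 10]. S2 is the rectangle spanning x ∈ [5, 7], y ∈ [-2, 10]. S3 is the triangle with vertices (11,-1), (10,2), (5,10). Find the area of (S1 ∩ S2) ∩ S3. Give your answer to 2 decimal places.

0.47

The region (S1 ∩ S2) ∩ S3 is the polygon with vertices (7,6.333), (5,10), (7,6.8).
By the shoelace formula its area is 0.47.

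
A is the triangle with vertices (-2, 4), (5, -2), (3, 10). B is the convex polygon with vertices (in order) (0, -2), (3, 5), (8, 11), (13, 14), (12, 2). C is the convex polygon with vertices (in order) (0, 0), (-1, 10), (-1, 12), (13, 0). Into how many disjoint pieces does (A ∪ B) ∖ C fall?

(A ∪ B) ∖ C splits into 4 disjoint pieces (area 2.5714, area 0.6944, area 54.6231, area 6.0902).

4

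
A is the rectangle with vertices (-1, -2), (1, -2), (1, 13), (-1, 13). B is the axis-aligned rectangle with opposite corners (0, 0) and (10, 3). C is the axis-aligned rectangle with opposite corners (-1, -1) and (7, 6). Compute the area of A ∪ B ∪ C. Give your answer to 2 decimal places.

By inclusion–exclusion:
Individual areas: |A| = 30, |B| = 30, |C| = 56.
|A∩B|: x∈[0,1], y∈[0,3] → 1·3 = 3.
|A∩C|: x∈[-1,1], y∈[-1,6] → 2·7 = 14.
|B∩C|: x∈[0,7], y∈[0,3] → 7·3 = 21.
|A∩B∩C| = 3.
|A ∪ B ∪ C| = 116 − 38 + 3 = 81.00.

81.00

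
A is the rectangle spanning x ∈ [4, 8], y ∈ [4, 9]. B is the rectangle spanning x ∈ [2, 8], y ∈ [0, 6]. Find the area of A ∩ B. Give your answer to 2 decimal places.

|A∩B|: x∈[4,8], y∈[4,6] → 4·2 = 8.

8.00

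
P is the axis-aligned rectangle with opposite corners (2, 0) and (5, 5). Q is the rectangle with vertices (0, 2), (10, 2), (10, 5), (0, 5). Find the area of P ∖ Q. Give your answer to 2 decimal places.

|P∩Q|: x∈[2,5], y∈[2,5] → 3·3 = 9.
|P| = 15.
|P ∖ Q| = |P| − |P∩Q| = 15 − 9 = 6.00.

6.00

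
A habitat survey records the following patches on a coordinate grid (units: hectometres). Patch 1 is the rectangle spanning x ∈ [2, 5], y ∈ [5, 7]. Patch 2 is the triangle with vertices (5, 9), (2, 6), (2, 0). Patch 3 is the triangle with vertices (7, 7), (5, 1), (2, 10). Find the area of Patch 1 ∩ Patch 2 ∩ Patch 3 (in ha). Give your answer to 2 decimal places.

1.33

The intersection is the polygon with vertices (3.667,5), (3,7), (4.333,7).
By the shoelace formula its area is 1.33.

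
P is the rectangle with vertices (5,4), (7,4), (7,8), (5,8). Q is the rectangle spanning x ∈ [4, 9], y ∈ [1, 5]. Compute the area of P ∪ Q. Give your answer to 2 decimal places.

By inclusion–exclusion:
Individual areas: |P| = 8, |Q| = 20.
|P∩Q|: x∈[5,7], y∈[4,5] → 2·1 = 2.
|P ∪ Q| = 28 − 2 = 26.00.

26.00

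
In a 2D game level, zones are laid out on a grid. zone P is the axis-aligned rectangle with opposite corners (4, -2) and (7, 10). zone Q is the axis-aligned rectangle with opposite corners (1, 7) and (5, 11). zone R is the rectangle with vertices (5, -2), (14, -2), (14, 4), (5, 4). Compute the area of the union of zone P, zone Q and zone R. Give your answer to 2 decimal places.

By inclusion–exclusion:
Individual areas: |zone P| = 36, |zone Q| = 16, |zone R| = 54.
|zone P∩zone Q|: x∈[4,5], y∈[7,10] → 1·3 = 3.
|zone P∩zone R|: x∈[5,7], y∈[-2,4] → 2·6 = 12.
|zone Q∩zone R| = 0 (no overlap).
|zone P∩zone Q∩zone R| = 0.
|zone P ∪ zone Q ∪ zone R| = 106 − 15 + 0 = 91.00.

91.00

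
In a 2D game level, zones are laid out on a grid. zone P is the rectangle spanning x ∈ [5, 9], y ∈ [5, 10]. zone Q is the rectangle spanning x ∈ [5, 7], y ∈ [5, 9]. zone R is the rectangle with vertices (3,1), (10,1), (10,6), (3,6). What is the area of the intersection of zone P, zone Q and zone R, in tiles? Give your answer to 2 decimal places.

The intersection is the polygon with vertices (7,5), (5,5), (5,6), (7,6).
By the shoelace formula its area is 2.00.

2.00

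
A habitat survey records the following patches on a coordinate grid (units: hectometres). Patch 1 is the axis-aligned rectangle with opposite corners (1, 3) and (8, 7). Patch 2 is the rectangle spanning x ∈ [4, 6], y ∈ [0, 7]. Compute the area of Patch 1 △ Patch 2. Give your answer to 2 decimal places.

26.00

|Patch 1∩Patch 2|: x∈[4,6], y∈[3,7] → 2·4 = 8.
|Patch 1 △ Patch 2| = |Patch 1| + |Patch 2| − 2·|Patch 1∩Patch 2| = 28 + 14 − 16 = 26.00.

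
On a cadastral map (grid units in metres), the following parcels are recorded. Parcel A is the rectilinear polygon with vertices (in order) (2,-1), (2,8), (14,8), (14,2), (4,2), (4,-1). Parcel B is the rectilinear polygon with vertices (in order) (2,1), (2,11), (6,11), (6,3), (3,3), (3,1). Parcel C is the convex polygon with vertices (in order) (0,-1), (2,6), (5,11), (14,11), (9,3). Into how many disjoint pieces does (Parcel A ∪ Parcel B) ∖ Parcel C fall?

(Parcel A ∪ Parcel B) ∖ Parcel C splits into 3 disjoint pieces (area 7.5, area 23.3125, area 2.6667).

3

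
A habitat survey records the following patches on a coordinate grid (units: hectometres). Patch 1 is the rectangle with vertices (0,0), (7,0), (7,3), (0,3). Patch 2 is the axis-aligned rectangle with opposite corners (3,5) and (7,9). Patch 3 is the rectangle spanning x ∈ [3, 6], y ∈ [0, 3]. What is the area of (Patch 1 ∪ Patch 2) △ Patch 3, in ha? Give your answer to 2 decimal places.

|Patch 1 ∪ Patch 2| = 37.
|(Patch 1 ∪ Patch 2) ∩ Patch 3| = 9.
|(Patch 1 ∪ Patch 2) △ Patch 3| = 37 + 9 − 18 = 28.00.

28.00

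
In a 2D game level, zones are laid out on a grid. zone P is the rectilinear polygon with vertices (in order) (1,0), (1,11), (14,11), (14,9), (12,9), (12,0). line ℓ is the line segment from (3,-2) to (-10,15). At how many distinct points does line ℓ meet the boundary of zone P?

The segment meets the boundary at (1,0.615), (1.471,0).

2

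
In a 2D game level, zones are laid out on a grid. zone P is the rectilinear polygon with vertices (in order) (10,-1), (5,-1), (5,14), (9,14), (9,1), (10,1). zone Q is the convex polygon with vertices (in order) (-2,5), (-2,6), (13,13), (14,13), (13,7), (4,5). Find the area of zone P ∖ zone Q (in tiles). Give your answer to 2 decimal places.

|zone P| = 62, |zone P∩zone Q| = 18.1333.
|zone P ∖ zone Q| = |zone P| − |zone P∩zone Q| = 62 − 18.1333 = 43.87.

43.87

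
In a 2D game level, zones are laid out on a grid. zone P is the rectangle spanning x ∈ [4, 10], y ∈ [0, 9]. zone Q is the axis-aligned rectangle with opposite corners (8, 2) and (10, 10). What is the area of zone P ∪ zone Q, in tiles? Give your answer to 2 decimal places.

By inclusion–exclusion:
Individual areas: |zone P| = 54, |zone Q| = 16.
|zone P∩zone Q|: x∈[8,10], y∈[2,9] → 2·7 = 14.
|zone P ∪ zone Q| = 70 − 14 = 56.00.

56.00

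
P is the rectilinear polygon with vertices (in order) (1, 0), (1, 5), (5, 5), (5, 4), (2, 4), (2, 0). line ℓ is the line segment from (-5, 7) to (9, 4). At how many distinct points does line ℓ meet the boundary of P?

The segment meets the boundary at (5,4.857), (4.333,5).

2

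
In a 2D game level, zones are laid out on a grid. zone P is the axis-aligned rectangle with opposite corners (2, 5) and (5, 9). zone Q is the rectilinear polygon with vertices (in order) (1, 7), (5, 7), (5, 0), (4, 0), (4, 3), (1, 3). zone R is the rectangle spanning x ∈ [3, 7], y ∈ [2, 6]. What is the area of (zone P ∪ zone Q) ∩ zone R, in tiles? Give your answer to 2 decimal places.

7.00

The region (zone P ∪ zone Q) ∩ zone R is the polygon with vertices (5,2), (4,2), (4,3), (3,3), (3,6), (5,6), (5,5).
By the shoelace formula its area is 7.00.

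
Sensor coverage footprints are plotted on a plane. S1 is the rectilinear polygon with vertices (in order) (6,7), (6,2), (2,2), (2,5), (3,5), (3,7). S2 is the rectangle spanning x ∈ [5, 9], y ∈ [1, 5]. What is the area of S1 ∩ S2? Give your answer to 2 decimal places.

The intersection is the polygon with vertices (6,2), (5,2), (5,5), (6,5).
By the shoelace formula its area is 3.00.

3.00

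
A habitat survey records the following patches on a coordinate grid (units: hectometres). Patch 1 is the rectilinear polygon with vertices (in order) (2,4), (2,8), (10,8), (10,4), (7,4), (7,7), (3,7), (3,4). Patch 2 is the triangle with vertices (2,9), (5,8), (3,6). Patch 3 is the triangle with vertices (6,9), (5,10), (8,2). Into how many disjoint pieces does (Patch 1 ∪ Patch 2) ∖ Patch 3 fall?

3

(Patch 1 ∪ Patch 2) ∖ Patch 3 splits into 3 disjoint pieces (area 8.7708, area 12.25, area 0.0833).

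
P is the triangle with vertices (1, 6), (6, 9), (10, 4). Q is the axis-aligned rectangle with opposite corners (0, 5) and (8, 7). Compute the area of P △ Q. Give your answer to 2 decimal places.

|P| = 18.5, |Q| = 16, |P∩Q| = 10.8167.
|P △ Q| = |P| + |Q| − 2·|P∩Q| = 18.5 + 16 − 21.6333 = 12.87.

12.87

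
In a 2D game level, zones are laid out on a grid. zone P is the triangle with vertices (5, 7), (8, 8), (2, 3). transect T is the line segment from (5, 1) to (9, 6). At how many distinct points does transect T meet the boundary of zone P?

The segment lies entirely outside zone P and never meets its boundary.

0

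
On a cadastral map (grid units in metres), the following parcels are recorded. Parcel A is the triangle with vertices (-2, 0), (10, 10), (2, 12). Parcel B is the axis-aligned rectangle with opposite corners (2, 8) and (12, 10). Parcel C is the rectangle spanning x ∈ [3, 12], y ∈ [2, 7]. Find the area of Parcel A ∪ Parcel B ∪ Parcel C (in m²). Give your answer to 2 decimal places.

98.58

By inclusion–exclusion:
Individual areas: |Parcel A| = 52, |Parcel B| = 20, |Parcel C| = 45.
|Parcel A∩Parcel B| = 13.6.
|Parcel A∩Parcel C| = 4.8167.
|Parcel B∩Parcel C| = 0 (no overlap).
|Parcel A∩Parcel B∩Parcel C| = 0.
|Parcel A ∪ Parcel B ∪ Parcel C| = 117 − 18.4167 + 0 = 98.58.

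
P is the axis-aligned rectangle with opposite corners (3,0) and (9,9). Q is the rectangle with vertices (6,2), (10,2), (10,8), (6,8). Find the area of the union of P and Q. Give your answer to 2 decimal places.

By inclusion–exclusion:
Individual areas: |P| = 54, |Q| = 24.
|P∩Q|: x∈[6,9], y∈[2,8] → 3·6 = 18.
|P ∪ Q| = 78 − 18 = 60.00.

60.00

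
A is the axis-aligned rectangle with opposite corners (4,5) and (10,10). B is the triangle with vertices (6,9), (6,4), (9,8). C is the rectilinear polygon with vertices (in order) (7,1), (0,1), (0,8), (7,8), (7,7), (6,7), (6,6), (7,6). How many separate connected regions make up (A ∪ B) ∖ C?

(A ∪ B) ∖ C is a single connected region.

1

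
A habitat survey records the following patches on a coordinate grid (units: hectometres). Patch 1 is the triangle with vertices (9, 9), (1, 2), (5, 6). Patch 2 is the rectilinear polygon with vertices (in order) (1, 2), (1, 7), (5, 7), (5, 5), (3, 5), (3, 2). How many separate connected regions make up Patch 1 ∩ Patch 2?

Patch 1 ∩ Patch 2 splits into 2 disjoint pieces (area 0.3571, area 0.25).

2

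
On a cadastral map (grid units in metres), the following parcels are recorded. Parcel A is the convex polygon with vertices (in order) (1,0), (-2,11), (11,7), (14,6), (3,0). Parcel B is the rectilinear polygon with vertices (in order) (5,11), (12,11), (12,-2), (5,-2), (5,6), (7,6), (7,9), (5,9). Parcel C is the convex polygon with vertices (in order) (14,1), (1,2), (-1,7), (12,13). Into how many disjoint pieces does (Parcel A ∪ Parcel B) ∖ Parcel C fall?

(Parcel A ∪ Parcel B) ∖ Parcel C splits into 4 disjoint pieces (area 10.5276, area 1.641, area 0.2962, area 31.9695).

4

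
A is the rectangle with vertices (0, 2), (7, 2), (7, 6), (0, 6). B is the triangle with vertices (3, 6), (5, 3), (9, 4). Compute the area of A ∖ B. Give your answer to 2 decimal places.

|A| = 28, |A∩B| = 5.8333.
|A ∖ B| = |A| − |A∩B| = 28 − 5.8333 = 22.17.

22.17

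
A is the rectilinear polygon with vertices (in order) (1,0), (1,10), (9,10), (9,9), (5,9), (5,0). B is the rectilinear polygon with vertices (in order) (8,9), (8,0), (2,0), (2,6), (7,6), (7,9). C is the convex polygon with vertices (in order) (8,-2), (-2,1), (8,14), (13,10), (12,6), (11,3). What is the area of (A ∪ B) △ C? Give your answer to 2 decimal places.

|A ∪ B| = 65.
|(A ∪ B) ∩ C| = 54.9795.
|(A ∪ B) △ C| = 65 + 126 − 109.959 = 81.04.

81.04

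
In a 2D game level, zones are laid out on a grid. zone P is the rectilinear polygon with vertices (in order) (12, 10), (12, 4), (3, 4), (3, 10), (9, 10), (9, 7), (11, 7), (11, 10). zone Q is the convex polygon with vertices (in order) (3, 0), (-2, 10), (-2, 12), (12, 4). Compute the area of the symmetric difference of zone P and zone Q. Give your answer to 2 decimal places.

70.71

|zone P| = 48, |zone Q| = 69, |zone P∩zone Q| = 23.1429.
|zone P △ zone Q| = |zone P| + |zone Q| − 2·|zone P∩zone Q| = 48 + 69 − 46.2857 = 70.71.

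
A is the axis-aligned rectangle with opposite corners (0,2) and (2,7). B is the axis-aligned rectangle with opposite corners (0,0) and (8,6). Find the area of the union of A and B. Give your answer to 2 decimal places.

50.00

By inclusion–exclusion:
Individual areas: |A| = 10, |B| = 48.
|A∩B|: x∈[0,2], y∈[2,6] → 2·4 = 8.
|A ∪ B| = 58 − 8 = 50.00.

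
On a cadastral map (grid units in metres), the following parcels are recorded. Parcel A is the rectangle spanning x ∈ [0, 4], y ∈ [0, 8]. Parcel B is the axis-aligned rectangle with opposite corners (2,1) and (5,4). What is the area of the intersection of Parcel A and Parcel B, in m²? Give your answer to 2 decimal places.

|Parcel A∩Parcel B|: x∈[2,4], y∈[1,4] → 2·3 = 6.

6.00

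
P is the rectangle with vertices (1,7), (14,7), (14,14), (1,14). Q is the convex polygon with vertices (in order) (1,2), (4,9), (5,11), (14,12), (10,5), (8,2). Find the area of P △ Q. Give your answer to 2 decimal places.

|P| = 91, |Q| = 75, |P∩Q| = 37.2143.
|P △ Q| = |P| + |Q| − 2·|P∩Q| = 91 + 75 − 74.4286 = 91.57.

91.57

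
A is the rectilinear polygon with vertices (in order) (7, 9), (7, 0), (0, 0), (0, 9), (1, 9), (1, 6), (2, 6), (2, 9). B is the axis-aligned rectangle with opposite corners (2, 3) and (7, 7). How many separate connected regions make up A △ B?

2

A △ B splits into 2 disjoint pieces (area 10, area 30).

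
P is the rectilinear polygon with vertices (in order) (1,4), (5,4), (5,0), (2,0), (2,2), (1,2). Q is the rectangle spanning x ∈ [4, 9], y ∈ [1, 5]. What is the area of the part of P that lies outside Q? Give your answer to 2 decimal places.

11.00

|P| = 14, |P∩Q| = 3.
|P ∖ Q| = |P| − |P∩Q| = 14 − 3 = 11.00.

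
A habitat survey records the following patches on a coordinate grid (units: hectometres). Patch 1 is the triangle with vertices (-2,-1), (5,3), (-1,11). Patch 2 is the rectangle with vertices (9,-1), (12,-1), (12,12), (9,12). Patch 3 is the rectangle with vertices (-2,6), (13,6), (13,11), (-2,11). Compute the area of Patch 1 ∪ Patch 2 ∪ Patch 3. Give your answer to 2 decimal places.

128.58

By inclusion–exclusion:
Individual areas: |Patch 1| = 40, |Patch 2| = 39, |Patch 3| = 75.
|Patch 1∩Patch 2| = 0.
|Patch 1∩Patch 3| = 10.4167.
|Patch 2∩Patch 3|: x∈[9,12], y∈[6,11] → 3·5 = 15.
|Patch 1∩Patch 2∩Patch 3| = 0.
|Patch 1 ∪ Patch 2 ∪ Patch 3| = 154 − 25.4167 + 0 = 128.58.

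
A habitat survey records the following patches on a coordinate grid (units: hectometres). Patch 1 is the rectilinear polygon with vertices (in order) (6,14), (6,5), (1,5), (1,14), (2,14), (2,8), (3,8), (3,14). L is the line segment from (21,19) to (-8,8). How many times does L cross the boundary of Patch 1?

4

The segment meets the boundary at (1,11.414), (2,11.793), (3,12.172), (6,13.31).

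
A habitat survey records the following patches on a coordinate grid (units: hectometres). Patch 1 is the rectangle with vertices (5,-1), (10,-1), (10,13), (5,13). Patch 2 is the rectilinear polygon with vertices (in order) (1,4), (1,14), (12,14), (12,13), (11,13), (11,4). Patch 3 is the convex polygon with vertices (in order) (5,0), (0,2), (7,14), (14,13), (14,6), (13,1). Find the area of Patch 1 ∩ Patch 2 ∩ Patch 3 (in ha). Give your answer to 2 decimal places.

The intersection is the polygon with vertices (10,13), (10,4), (5,4), (5,10.571), (6.417,13).
By the shoelace formula its area is 43.28.

43.28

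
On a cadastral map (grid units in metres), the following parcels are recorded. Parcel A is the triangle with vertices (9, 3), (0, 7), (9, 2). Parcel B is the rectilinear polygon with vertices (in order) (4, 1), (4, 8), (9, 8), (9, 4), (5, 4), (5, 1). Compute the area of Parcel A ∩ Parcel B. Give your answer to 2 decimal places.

The intersection is the polygon with vertices (6.75,4), (5.4,4), (4,4.778), (4,5.222).
By the shoelace formula its area is 1.14.

1.14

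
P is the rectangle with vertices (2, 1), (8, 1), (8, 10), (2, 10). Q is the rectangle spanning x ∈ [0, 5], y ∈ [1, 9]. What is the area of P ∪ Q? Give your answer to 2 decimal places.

By inclusion–exclusion:
Individual areas: |P| = 54, |Q| = 40.
|P∩Q|: x∈[2,5], y∈[1,9] → 3·8 = 24.
|P ∪ Q| = 94 − 24 = 70.00.

70.00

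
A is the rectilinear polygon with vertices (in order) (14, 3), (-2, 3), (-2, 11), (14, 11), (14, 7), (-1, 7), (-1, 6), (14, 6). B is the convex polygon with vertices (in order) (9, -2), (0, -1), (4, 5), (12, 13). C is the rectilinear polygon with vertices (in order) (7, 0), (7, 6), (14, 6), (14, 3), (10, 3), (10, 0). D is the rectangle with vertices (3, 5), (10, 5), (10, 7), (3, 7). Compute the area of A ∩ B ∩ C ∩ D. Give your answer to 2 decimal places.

The intersection is the polygon with vertices (7,6), (10,6), (10,5), (7,5).
By the shoelace formula its area is 3.00.

3.00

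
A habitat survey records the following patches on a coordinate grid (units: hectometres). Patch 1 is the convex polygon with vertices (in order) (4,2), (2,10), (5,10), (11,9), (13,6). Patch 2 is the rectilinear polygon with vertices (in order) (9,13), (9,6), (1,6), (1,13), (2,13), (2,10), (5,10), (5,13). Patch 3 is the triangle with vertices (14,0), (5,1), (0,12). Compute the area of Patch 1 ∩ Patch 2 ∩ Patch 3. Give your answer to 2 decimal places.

The intersection is the polygon with vertices (2.333,10), (7,6), (3,6), (2,10).
By the shoelace formula its area is 8.67.

8.67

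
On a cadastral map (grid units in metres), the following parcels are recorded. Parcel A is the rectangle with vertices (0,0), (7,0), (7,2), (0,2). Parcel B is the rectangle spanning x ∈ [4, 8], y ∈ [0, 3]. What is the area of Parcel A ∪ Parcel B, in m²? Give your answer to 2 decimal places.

20.00

By inclusion–exclusion:
Individual areas: |Parcel A| = 14, |Parcel B| = 12.
|Parcel A∩Parcel B|: x∈[4,7], y∈[0,2] → 3·2 = 6.
|Parcel A ∪ Parcel B| = 26 − 6 = 20.00.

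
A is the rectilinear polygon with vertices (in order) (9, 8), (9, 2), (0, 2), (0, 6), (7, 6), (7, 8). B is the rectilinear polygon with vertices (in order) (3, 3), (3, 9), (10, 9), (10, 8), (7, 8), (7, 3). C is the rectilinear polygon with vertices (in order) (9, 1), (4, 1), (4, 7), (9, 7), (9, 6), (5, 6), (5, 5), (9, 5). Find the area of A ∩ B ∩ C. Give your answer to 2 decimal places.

7.00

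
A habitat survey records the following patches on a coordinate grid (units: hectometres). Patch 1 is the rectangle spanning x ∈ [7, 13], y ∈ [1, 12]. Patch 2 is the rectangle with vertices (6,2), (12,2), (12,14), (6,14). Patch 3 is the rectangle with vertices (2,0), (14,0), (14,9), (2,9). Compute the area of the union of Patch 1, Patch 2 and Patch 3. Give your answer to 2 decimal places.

141.00

By inclusion–exclusion:
Individual areas: |Patch 1| = 66, |Patch 2| = 72, |Patch 3| = 108.
|Patch 1∩Patch 2|: x∈[7,12], y∈[2,12] → 5·10 = 50.
|Patch 1∩Patch 3|: x∈[7,13], y∈[1,9] → 6·8 = 48.
|Patch 2∩Patch 3|: x∈[6,12], y∈[2,9] → 6·7 = 42.
|Patch 1∩Patch 2∩Patch 3| = 35.
|Patch 1 ∪ Patch 2 ∪ Patch 3| = 246 − 140 + 35 = 141.00.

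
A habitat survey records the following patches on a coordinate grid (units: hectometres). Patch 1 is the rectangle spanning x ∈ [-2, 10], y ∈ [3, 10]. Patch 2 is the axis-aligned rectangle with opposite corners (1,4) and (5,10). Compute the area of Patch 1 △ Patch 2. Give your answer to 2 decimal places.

60.00

|Patch 1∩Patch 2|: x∈[1,5], y∈[4,10] → 4·6 = 24.
|Patch 1 △ Patch 2| = |Patch 1| + |Patch 2| − 2·|Patch 1∩Patch 2| = 84 + 24 − 48 = 60.00.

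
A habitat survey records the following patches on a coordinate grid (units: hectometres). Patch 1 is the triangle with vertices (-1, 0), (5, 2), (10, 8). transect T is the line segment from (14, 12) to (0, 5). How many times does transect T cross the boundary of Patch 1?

0

The segment lies entirely outside Patch 1 and never meets its boundary.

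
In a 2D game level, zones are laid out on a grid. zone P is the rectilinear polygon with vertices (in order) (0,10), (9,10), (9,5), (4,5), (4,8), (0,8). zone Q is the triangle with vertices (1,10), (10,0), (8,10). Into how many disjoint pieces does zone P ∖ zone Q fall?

3

zone P ∖ zone Q splits into 3 disjoint pieces (area 3.8, area 2.5, area 1.25).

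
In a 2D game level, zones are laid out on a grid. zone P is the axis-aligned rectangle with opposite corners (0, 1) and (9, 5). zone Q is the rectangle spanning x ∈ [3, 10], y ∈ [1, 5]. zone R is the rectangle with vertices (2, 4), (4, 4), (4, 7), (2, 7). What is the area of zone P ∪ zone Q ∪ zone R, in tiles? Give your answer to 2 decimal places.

44.00

By inclusion–exclusion:
Individual areas: |zone P| = 36, |zone Q| = 28, |zone R| = 6.
|zone P∩zone Q|: x∈[3,9], y∈[1,5] → 6·4 = 24.
|zone P∩zone R|: x∈[2,4], y∈[4,5] → 2·1 = 2.
|zone Q∩zone R|: x∈[3,4], y∈[4,5] → 1·1 = 1.
|zone P∩zone Q∩zone R| = 1.
|zone P ∪ zone Q ∪ zone R| = 70 − 27 + 1 = 44.00.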